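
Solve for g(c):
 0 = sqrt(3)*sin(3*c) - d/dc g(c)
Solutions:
 g(c) = C1 - sqrt(3)*cos(3*c)/3


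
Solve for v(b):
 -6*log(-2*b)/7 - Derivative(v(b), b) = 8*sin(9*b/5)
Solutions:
 v(b) = C1 - 6*b*log(-b)/7 - 6*b*log(2)/7 + 6*b/7 + 40*cos(9*b/5)/9


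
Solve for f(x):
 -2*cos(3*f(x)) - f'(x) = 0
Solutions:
 f(x) = -asin((C1 + exp(12*x))/(C1 - exp(12*x)))/3 + pi/3
 f(x) = asin((C1 + exp(12*x))/(C1 - exp(12*x)))/3


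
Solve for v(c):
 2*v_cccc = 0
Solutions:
 v(c) = C1 + C2*c + C3*c^2 + C4*c^3


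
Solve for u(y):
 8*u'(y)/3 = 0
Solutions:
 u(y) = C1


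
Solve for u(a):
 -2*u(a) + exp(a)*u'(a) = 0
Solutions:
 u(a) = C1*exp(-2*exp(-a))


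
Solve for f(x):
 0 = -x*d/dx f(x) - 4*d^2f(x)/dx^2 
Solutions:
 f(x) = C1 + C2*erf(sqrt(2)*x/4)


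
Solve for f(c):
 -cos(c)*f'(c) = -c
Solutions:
 f(c) = C1 + Integral(c/cos(c), c)


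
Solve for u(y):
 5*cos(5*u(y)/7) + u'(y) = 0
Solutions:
 5*y - 7*log(sin(5*u(y)/7) - 1)/10 + 7*log(sin(5*u(y)/7) + 1)/10 = C1


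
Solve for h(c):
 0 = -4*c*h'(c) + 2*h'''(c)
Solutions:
 h(c) = C1 + Integral(C2*airyai(2^(1/3)*c) + C3*airybi(2^(1/3)*c), c)


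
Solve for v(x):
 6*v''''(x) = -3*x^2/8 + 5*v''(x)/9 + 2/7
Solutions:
 v(x) = C1 + C2*x + C3*exp(-sqrt(30)*x/18) + C4*exp(sqrt(30)*x/18) + 9*x^4/160 + 4923*x^2/700


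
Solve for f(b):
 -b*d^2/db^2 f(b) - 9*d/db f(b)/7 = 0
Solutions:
 f(b) = C1 + C2/b^(2/7)


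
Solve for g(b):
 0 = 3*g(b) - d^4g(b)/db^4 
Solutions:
 g(b) = C1*exp(-3^(1/4)*b) + C2*exp(3^(1/4)*b) + C3*sin(3^(1/4)*b) + C4*cos(3^(1/4)*b)


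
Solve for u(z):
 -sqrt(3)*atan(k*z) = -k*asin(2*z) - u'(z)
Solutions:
 u(z) = C1 - k*(z*asin(2*z) + sqrt(1 - 4*z^2)/2) + sqrt(3)*Piecewise((z*atan(k*z) - log(k^2*z^2 + 1)/(2*k), Ne(k, 0)), (0, True))


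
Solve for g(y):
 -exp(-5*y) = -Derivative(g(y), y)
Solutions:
 g(y) = C1 - exp(-5*y)/5


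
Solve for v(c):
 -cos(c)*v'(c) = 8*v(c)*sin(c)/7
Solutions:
 v(c) = C1*cos(c)^(8/7)


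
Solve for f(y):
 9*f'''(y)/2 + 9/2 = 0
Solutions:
 f(y) = C1 + C2*y + C3*y^2 - y^3/6


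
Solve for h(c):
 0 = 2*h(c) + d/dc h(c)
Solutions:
 h(c) = C1*exp(-2*c)


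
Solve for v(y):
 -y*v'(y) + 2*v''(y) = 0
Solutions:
 v(y) = C1 + C2*erfi(y/2)


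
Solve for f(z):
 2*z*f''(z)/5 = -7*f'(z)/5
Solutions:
 f(z) = C1 + C2/z^(5/2)


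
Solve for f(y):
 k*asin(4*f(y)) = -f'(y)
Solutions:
 Integral(1/asin(4*_y), (_y, f(y))) = C1 - k*y


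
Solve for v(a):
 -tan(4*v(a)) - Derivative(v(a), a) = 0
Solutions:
 v(a) = -asin(C1*exp(-4*a))/4 + pi/4
 v(a) = asin(C1*exp(-4*a))/4


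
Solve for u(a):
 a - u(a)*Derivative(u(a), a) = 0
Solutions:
 u(a) = -sqrt(C1 + a^2)
 u(a) = sqrt(C1 + a^2)


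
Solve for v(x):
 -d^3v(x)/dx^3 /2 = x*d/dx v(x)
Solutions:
 v(x) = C1 + Integral(C2*airyai(-2^(1/3)*x) + C3*airybi(-2^(1/3)*x), x)


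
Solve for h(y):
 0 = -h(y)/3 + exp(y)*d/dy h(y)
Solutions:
 h(y) = C1*exp(-exp(-y)/3)


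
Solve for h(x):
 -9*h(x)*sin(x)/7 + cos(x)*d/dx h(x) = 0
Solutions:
 h(x) = C1/cos(x)^(9/7)


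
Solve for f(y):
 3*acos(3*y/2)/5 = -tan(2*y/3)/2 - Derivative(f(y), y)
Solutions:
 f(y) = C1 - 3*y*acos(3*y/2)/5 + sqrt(4 - 9*y^2)/5 + 3*log(cos(2*y/3))/4


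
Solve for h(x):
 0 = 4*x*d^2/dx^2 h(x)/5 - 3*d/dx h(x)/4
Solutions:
 h(x) = C1 + C2*x^(31/16)


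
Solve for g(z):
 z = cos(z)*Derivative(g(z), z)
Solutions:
 g(z) = C1 + Integral(z/cos(z), z)


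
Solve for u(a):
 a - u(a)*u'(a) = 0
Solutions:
 u(a) = -sqrt(C1 + a^2)
 u(a) = sqrt(C1 + a^2)


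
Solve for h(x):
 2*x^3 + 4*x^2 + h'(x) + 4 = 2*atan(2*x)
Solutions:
 h(x) = C1 - x^4/2 - 4*x^3/3 + 2*x*atan(2*x) - 4*x - log(4*x^2 + 1)/2


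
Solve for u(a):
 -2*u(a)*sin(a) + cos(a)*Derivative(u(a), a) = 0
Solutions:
 u(a) = C1/cos(a)^2


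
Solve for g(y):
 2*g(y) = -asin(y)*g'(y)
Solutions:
 g(y) = C1*exp(-2*Integral(1/asin(y), y))


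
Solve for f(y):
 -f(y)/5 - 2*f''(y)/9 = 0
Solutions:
 f(y) = C1*sin(3*sqrt(10)*y/10) + C2*cos(3*sqrt(10)*y/10)


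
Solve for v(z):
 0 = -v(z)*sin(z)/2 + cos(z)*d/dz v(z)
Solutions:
 v(z) = C1/sqrt(cos(z))


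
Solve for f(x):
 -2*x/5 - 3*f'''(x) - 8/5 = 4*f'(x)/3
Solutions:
 f(x) = C1 + C2*sin(2*x/3) + C3*cos(2*x/3) - 3*x^2/20 - 6*x/5


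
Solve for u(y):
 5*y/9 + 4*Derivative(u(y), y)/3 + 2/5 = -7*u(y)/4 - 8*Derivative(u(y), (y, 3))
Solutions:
 u(y) = C1*exp(-y*(-(189 + sqrt(36233))^(1/3) + 8/(189 + sqrt(36233))^(1/3))/24)*sin(sqrt(3)*y*(8/(189 + sqrt(36233))^(1/3) + (189 + sqrt(36233))^(1/3))/24) + C2*exp(-y*(-(189 + sqrt(36233))^(1/3) + 8/(189 + sqrt(36233))^(1/3))/24)*cos(sqrt(3)*y*(8/(189 + sqrt(36233))^(1/3) + (189 + sqrt(36233))^(1/3))/24) + C3*exp(y*(-(189 + sqrt(36233))^(1/3) + 8/(189 + sqrt(36233))^(1/3))/12) - 20*y/63 + 88/6615


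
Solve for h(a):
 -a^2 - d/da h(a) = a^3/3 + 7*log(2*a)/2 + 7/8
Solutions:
 h(a) = C1 - a^4/12 - a^3/3 - 7*a*log(a)/2 - 7*a*log(2)/2 + 21*a/8


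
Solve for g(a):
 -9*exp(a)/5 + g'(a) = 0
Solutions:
 g(a) = C1 + 9*exp(a)/5


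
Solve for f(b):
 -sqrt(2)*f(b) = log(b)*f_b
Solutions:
 f(b) = C1*exp(-sqrt(2)*li(b))


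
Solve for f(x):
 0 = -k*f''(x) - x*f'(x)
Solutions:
 f(x) = C1 + C2*sqrt(k)*erf(sqrt(2)*x*sqrt(1/k)/2)


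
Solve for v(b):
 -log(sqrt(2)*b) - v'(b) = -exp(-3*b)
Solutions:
 v(b) = C1 - b*log(b) + b*(1 - log(2)/2) - exp(-3*b)/3


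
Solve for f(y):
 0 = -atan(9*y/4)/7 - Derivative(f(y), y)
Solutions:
 f(y) = C1 - y*atan(9*y/4)/7 + 2*log(81*y^2 + 16)/63


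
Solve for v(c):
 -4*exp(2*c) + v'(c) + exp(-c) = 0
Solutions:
 v(c) = C1 + 2*exp(2*c) + exp(-c)


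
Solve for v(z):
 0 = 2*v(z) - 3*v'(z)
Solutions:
 v(z) = C1*exp(2*z/3)


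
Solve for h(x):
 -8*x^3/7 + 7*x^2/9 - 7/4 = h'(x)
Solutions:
 h(x) = C1 - 2*x^4/7 + 7*x^3/27 - 7*x/4


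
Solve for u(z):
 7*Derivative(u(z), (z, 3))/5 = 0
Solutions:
 u(z) = C1 + C2*z + C3*z^2


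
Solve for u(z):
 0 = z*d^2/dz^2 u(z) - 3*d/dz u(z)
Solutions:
 u(z) = C1 + C2*z^4


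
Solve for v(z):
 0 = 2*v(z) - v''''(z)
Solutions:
 v(z) = C1*exp(-2^(1/4)*z) + C2*exp(2^(1/4)*z) + C3*sin(2^(1/4)*z) + C4*cos(2^(1/4)*z)


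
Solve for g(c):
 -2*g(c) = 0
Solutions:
 g(c) = 0


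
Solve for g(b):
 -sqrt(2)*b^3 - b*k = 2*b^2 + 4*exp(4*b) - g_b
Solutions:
 g(b) = C1 + sqrt(2)*b^4/4 + 2*b^3/3 + b^2*k/2 + exp(4*b)


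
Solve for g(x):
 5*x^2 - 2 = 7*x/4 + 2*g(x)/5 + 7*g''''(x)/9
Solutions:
 g(x) = 25*x^2/2 - 35*x/8 + (C1*sin(sqrt(3)*70^(3/4)*x/70) + C2*cos(sqrt(3)*70^(3/4)*x/70))*exp(-sqrt(3)*70^(3/4)*x/70) + (C3*sin(sqrt(3)*70^(3/4)*x/70) + C4*cos(sqrt(3)*70^(3/4)*x/70))*exp(sqrt(3)*70^(3/4)*x/70) - 5


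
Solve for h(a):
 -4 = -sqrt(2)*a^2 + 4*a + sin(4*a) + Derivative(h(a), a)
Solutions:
 h(a) = C1 + sqrt(2)*a^3/3 - 2*a^2 - 4*a + cos(4*a)/4


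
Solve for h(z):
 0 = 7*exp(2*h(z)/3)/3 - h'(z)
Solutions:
 h(z) = 3*log(-sqrt(-1/(C1 + 7*z))) - 3*log(2)/2 + 3*log(3)
 h(z) = 3*log(-1/(C1 + 7*z))/2 - 3*log(2)/2 + 3*log(3)


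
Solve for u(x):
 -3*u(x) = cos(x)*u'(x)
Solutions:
 u(x) = C1*(sin(x) - 1)^(3/2)/(sin(x) + 1)^(3/2)


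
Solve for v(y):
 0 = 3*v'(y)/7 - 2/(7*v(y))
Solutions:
 v(y) = -sqrt(C1 + 12*y)/3
 v(y) = sqrt(C1 + 12*y)/3


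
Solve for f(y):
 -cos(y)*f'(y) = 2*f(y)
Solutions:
 f(y) = C1*(sin(y) - 1)/(sin(y) + 1)


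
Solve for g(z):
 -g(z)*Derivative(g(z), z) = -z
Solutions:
 g(z) = -sqrt(C1 + z^2)
 g(z) = sqrt(C1 + z^2)


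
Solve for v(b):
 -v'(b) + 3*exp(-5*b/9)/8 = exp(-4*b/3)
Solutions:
 v(b) = C1 + 3*exp(-4*b/3)/4 - 27*exp(-5*b/9)/40


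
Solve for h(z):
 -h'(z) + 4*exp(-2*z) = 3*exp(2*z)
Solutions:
 h(z) = C1 - 3*exp(2*z)/2 - 2*exp(-2*z)


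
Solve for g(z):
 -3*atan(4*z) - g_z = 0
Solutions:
 g(z) = C1 - 3*z*atan(4*z) + 3*log(16*z^2 + 1)/8


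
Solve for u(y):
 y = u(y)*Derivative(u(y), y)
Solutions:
 u(y) = -sqrt(C1 + y^2)
 u(y) = sqrt(C1 + y^2)


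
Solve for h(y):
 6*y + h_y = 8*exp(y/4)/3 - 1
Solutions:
 h(y) = C1 - 3*y^2 - y + 32*exp(y/4)/3


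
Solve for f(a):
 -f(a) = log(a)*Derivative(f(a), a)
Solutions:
 f(a) = C1*exp(-li(a))


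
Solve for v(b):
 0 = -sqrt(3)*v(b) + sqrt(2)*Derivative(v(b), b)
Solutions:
 v(b) = C1*exp(sqrt(6)*b/2)


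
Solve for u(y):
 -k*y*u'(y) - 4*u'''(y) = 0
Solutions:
 u(y) = C1 + Integral(C2*airyai(2^(1/3)*y*(-k)^(1/3)/2) + C3*airybi(2^(1/3)*y*(-k)^(1/3)/2), y)


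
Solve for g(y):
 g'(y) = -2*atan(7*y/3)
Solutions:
 g(y) = C1 - 2*y*atan(7*y/3) + 3*log(49*y^2 + 9)/7


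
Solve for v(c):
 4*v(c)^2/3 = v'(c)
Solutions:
 v(c) = -3/(C1 + 4*c)


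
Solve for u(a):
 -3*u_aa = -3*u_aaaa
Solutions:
 u(a) = C1 + C2*a + C3*exp(-a) + C4*exp(a)


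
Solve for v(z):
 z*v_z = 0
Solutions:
 v(z) = C1


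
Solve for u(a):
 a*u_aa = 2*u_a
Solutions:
 u(a) = C1 + C2*a^3


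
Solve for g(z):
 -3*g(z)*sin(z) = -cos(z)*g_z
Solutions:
 g(z) = C1/cos(z)^3


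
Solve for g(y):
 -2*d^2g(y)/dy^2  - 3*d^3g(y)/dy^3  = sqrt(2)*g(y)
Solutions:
 g(y) = C1*exp(y*(-8 + 8*2^(1/3)/(16 + 243*sqrt(2) + sqrt(-256 + (16 + 243*sqrt(2))^2))^(1/3) + 2^(2/3)*(16 + 243*sqrt(2) + sqrt(-256 + (16 + 243*sqrt(2))^2))^(1/3))/36)*sin(2^(1/3)*sqrt(3)*y*(-2^(1/3)*(16 + 243*sqrt(2) + 27*sqrt(-256/729 + (16/27 + 9*sqrt(2))^2))^(1/3) + 8/(16 + 243*sqrt(2) + 27*sqrt(-256/729 + (16/27 + 9*sqrt(2))^2))^(1/3))/36) + C2*exp(y*(-8 + 8*2^(1/3)/(16 + 243*sqrt(2) + sqrt(-256 + (16 + 243*sqrt(2))^2))^(1/3) + 2^(2/3)*(16 + 243*sqrt(2) + sqrt(-256 + (16 + 243*sqrt(2))^2))^(1/3))/36)*cos(2^(1/3)*sqrt(3)*y*(-2^(1/3)*(16 + 243*sqrt(2) + 27*sqrt(-256/729 + (16/27 + 9*sqrt(2))^2))^(1/3) + 8/(16 + 243*sqrt(2) + 27*sqrt(-256/729 + (16/27 + 9*sqrt(2))^2))^(1/3))/36) + C3*exp(-y*(8*2^(1/3)/(16 + 243*sqrt(2) + sqrt(-256 + (16 + 243*sqrt(2))^2))^(1/3) + 4 + 2^(2/3)*(16 + 243*sqrt(2) + sqrt(-256 + (16 + 243*sqrt(2))^2))^(1/3))/18)


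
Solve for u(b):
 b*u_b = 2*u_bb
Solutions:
 u(b) = C1 + C2*erfi(b/2)


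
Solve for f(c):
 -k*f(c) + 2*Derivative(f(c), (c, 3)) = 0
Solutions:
 f(c) = C1*exp(2^(2/3)*c*k^(1/3)/2) + C2*exp(2^(2/3)*c*k^(1/3)*(-1 + sqrt(3)*I)/4) + C3*exp(-2^(2/3)*c*k^(1/3)*(1 + sqrt(3)*I)/4)


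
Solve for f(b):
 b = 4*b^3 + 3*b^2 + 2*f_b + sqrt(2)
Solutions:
 f(b) = C1 - b^4/2 - b^3/2 + b^2/4 - sqrt(2)*b/2


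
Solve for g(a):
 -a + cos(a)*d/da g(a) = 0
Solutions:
 g(a) = C1 + Integral(a/cos(a), a)


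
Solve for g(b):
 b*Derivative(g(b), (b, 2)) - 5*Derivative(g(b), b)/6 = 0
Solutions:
 g(b) = C1 + C2*b^(11/6)


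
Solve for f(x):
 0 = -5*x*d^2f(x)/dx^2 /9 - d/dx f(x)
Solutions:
 f(x) = C1 + C2/x^(4/5)


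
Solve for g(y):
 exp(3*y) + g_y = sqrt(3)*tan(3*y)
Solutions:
 g(y) = C1 - exp(3*y)/3 - sqrt(3)*log(cos(3*y))/3


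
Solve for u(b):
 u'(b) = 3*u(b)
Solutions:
 u(b) = C1*exp(3*b)


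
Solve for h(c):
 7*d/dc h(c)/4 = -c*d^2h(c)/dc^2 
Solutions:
 h(c) = C1 + C2/c^(3/4)


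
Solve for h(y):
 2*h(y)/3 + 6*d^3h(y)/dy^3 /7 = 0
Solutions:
 h(y) = C3*exp(-21^(1/3)*y/3) + (C1*sin(3^(5/6)*7^(1/3)*y/6) + C2*cos(3^(5/6)*7^(1/3)*y/6))*exp(21^(1/3)*y/6)


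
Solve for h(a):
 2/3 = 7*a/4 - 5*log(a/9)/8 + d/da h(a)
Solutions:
 h(a) = C1 - 7*a^2/8 + 5*a*log(a)/8 - 5*a*log(3)/4 + a/24


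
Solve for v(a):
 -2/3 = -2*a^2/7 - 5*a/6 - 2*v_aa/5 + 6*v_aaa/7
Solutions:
 v(a) = C1 + C2*a + C3*exp(7*a/15) - 5*a^4/84 - 3025*a^3/3528 - 38515*a^2/8232


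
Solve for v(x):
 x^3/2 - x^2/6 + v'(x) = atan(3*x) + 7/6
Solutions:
 v(x) = C1 - x^4/8 + x^3/18 + x*atan(3*x) + 7*x/6 - log(9*x^2 + 1)/6


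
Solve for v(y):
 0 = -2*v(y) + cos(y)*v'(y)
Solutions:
 v(y) = C1*(sin(y) + 1)/(sin(y) - 1)


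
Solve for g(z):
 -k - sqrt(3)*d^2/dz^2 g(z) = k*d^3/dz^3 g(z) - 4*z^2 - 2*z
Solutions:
 g(z) = C1 + C2*z + C3*exp(-sqrt(3)*z/k) + k*z^2*(8*sqrt(3)*k - 6 - 3*sqrt(3))/18 + sqrt(3)*z^4/9 + z^3*(-4*k + sqrt(3))/9


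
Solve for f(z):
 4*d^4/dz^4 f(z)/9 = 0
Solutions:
 f(z) = C1 + C2*z + C3*z^2 + C4*z^3


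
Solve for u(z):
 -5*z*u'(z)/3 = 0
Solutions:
 u(z) = C1


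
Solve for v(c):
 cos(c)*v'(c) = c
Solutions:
 v(c) = C1 + Integral(c/cos(c), c)


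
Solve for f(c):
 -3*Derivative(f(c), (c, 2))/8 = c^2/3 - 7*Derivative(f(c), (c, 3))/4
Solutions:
 f(c) = C1 + C2*c + C3*exp(3*c/14) - 2*c^4/27 - 112*c^3/81 - 1568*c^2/81


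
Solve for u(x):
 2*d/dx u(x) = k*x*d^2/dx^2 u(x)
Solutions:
 u(x) = C1 + x^(((re(k) + 2)*re(k) + im(k)^2)/(re(k)^2 + im(k)^2))*(C2*sin(2*log(x)*Abs(im(k))/(re(k)^2 + im(k)^2)) + C3*cos(2*log(x)*im(k)/(re(k)^2 + im(k)^2)))


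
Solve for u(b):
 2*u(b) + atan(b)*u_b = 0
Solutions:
 u(b) = C1*exp(-2*Integral(1/atan(b), b))


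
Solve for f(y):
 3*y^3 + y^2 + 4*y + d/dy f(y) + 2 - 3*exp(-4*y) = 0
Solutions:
 f(y) = C1 - 3*y^4/4 - y^3/3 - 2*y^2 - 2*y - 3*exp(-4*y)/4


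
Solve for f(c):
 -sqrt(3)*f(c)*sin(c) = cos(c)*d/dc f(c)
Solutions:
 f(c) = C1*cos(c)^(sqrt(3))


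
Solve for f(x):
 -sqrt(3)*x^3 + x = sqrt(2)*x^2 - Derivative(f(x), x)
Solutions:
 f(x) = C1 + sqrt(3)*x^4/4 + sqrt(2)*x^3/3 - x^2/2


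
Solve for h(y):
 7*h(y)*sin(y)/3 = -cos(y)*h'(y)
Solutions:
 h(y) = C1*cos(y)^(7/3)


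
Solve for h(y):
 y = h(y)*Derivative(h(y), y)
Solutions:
 h(y) = -sqrt(C1 + y^2)
 h(y) = sqrt(C1 + y^2)


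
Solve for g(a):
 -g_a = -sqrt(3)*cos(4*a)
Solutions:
 g(a) = C1 + sqrt(3)*sin(4*a)/4


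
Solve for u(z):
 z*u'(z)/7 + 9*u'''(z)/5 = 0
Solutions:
 u(z) = C1 + Integral(C2*airyai(-735^(1/3)*z/21) + C3*airybi(-735^(1/3)*z/21), z)


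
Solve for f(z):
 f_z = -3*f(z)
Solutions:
 f(z) = C1*exp(-3*z)


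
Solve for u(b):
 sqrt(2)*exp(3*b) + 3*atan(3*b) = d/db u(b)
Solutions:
 u(b) = C1 + 3*b*atan(3*b) + sqrt(2)*exp(3*b)/3 - log(9*b^2 + 1)/2


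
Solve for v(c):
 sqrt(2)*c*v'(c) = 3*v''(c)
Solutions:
 v(c) = C1 + C2*erfi(2^(3/4)*sqrt(3)*c/6)


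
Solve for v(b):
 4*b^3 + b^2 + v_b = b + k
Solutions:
 v(b) = C1 - b^4 - b^3/3 + b^2/2 + b*k


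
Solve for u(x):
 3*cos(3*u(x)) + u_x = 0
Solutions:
 u(x) = -asin((C1 + exp(18*x))/(C1 - exp(18*x)))/3 + pi/3
 u(x) = asin((C1 + exp(18*x))/(C1 - exp(18*x)))/3


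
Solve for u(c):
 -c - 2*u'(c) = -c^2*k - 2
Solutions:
 u(c) = C1 + c^3*k/6 - c^2/4 + c


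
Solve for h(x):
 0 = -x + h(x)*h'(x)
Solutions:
 h(x) = -sqrt(C1 + x^2)
 h(x) = sqrt(C1 + x^2)


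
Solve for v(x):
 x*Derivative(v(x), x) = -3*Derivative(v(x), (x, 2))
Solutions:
 v(x) = C1 + C2*erf(sqrt(6)*x/6)


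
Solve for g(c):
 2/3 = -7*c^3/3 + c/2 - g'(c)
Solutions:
 g(c) = C1 - 7*c^4/12 + c^2/4 - 2*c/3


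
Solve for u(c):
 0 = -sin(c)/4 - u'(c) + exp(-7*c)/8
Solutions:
 u(c) = C1 + cos(c)/4 - exp(-7*c)/56


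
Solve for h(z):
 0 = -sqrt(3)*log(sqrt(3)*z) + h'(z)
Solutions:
 h(z) = C1 + sqrt(3)*z*log(z) - sqrt(3)*z + sqrt(3)*z*log(3)/2


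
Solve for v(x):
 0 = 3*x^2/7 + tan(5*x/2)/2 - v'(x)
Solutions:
 v(x) = C1 + x^3/7 - log(cos(5*x/2))/5


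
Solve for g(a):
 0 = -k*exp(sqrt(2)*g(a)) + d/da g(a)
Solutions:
 g(a) = sqrt(2)*(2*log(-1/(C1 + a*k)) - log(2))/4


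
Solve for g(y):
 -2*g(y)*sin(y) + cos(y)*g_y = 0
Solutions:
 g(y) = C1/cos(y)^2


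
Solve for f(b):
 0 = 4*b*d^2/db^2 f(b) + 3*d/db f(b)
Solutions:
 f(b) = C1 + C2*b^(1/4)


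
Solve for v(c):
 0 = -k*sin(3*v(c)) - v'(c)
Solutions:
 v(c) = -acos((-C1 - exp(6*c*k))/(C1 - exp(6*c*k)))/3 + 2*pi/3
 v(c) = acos((-C1 - exp(6*c*k))/(C1 - exp(6*c*k)))/3


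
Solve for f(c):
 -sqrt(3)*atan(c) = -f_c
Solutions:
 f(c) = C1 + sqrt(3)*(c*atan(c) - log(c^2 + 1)/2)


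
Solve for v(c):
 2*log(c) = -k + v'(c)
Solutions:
 v(c) = C1 + c*k + 2*c*log(c) - 2*c


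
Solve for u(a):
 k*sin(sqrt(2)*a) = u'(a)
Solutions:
 u(a) = C1 - sqrt(2)*k*cos(sqrt(2)*a)/2


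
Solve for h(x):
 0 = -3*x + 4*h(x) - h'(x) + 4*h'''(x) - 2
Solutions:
 h(x) = C1*exp(3^(1/3)*x*(3^(1/3)/(sqrt(1293) + 36)^(1/3) + (sqrt(1293) + 36)^(1/3))/12)*sin(3^(1/6)*x*(-3^(2/3)*(sqrt(1293) + 36)^(1/3) + 3/(sqrt(1293) + 36)^(1/3))/12) + C2*exp(3^(1/3)*x*(3^(1/3)/(sqrt(1293) + 36)^(1/3) + (sqrt(1293) + 36)^(1/3))/12)*cos(3^(1/6)*x*(-3^(2/3)*(sqrt(1293) + 36)^(1/3) + 3/(sqrt(1293) + 36)^(1/3))/12) + C3*exp(-3^(1/3)*x*(3^(1/3)/(sqrt(1293) + 36)^(1/3) + (sqrt(1293) + 36)^(1/3))/6) + 3*x/4 + 11/16


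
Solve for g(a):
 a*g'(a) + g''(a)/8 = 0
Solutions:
 g(a) = C1 + C2*erf(2*a)


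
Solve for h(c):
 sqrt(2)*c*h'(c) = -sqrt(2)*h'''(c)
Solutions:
 h(c) = C1 + Integral(C2*airyai(-c) + C3*airybi(-c), c)


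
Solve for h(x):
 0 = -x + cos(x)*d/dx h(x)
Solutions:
 h(x) = C1 + Integral(x/cos(x), x)


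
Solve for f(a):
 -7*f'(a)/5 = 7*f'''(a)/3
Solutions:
 f(a) = C1 + C2*sin(sqrt(15)*a/5) + C3*cos(sqrt(15)*a/5)


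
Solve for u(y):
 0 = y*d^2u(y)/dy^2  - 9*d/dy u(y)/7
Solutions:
 u(y) = C1 + C2*y^(16/7)


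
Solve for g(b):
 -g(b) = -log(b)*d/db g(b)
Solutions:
 g(b) = C1*exp(li(b))


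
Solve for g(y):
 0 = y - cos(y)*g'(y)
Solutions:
 g(y) = C1 + Integral(y/cos(y), y)


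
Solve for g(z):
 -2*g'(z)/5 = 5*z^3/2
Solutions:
 g(z) = C1 - 25*z^4/16


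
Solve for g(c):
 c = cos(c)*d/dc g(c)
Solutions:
 g(c) = C1 + Integral(c/cos(c), c)


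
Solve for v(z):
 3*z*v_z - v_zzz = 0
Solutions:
 v(z) = C1 + Integral(C2*airyai(3^(1/3)*z) + C3*airybi(3^(1/3)*z), z)


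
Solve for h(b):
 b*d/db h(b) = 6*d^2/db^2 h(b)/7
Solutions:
 h(b) = C1 + C2*erfi(sqrt(21)*b/6)


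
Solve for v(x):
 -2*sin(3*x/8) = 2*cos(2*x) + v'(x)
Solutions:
 v(x) = C1 - sin(2*x) + 16*cos(3*x/8)/3


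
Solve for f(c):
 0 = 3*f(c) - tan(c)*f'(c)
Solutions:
 f(c) = C1*sin(c)^3


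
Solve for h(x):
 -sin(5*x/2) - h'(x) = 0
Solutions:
 h(x) = C1 + 2*cos(5*x/2)/5


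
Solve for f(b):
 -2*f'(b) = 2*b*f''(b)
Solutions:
 f(b) = C1 + C2*log(b)


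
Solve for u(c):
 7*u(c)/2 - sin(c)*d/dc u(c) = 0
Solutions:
 u(c) = C1*(cos(c) - 1)^(7/4)/(cos(c) + 1)^(7/4)


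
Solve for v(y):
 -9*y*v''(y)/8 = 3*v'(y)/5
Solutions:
 v(y) = C1 + C2*y^(7/15)


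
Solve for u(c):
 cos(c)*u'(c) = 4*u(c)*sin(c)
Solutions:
 u(c) = C1/cos(c)^4


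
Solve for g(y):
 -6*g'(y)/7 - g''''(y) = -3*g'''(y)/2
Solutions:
 g(y) = C1 + C2*exp(y*(7*7^(1/3)/(4*sqrt(15) + 17)^(1/3) + 7^(2/3)*(4*sqrt(15) + 17)^(1/3) + 14)/28)*sin(sqrt(3)*7^(1/3)*y*(-7^(1/3)*(4*sqrt(15) + 17)^(1/3) + 7/(4*sqrt(15) + 17)^(1/3))/28) + C3*exp(y*(7*7^(1/3)/(4*sqrt(15) + 17)^(1/3) + 7^(2/3)*(4*sqrt(15) + 17)^(1/3) + 14)/28)*cos(sqrt(3)*7^(1/3)*y*(-7^(1/3)*(4*sqrt(15) + 17)^(1/3) + 7/(4*sqrt(15) + 17)^(1/3))/28) + C4*exp(y*(-7^(2/3)*(4*sqrt(15) + 17)^(1/3) - 7*7^(1/3)/(4*sqrt(15) + 17)^(1/3) + 7)/14)


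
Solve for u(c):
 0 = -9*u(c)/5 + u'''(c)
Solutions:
 u(c) = C3*exp(15^(2/3)*c/5) + (C1*sin(3*3^(1/6)*5^(2/3)*c/10) + C2*cos(3*3^(1/6)*5^(2/3)*c/10))*exp(-15^(2/3)*c/10)


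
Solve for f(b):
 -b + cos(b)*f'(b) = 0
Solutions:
 f(b) = C1 + Integral(b/cos(b), b)


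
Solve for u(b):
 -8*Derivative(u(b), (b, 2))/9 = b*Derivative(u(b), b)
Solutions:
 u(b) = C1 + C2*erf(3*b/4)


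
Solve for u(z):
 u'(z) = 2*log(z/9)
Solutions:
 u(z) = C1 + 2*z*log(z) - z*log(81) - 2*z


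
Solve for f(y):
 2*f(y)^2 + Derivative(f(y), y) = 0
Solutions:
 f(y) = 1/(C1 + 2*y)


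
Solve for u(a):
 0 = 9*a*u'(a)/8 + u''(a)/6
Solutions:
 u(a) = C1 + C2*erf(3*sqrt(6)*a/4)


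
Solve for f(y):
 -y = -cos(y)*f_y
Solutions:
 f(y) = C1 + Integral(y/cos(y), y)


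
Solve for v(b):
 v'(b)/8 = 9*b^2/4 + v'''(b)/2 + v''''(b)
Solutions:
 v(b) = C1 + C2*exp(-b*(2*2^(1/3)/(3*sqrt(69) + 25)^(1/3) + 4 + 2^(2/3)*(3*sqrt(69) + 25)^(1/3))/24)*sin(2^(1/3)*sqrt(3)*b*(-2^(1/3)*(3*sqrt(69) + 25)^(1/3) + 2/(3*sqrt(69) + 25)^(1/3))/24) + C3*exp(-b*(2*2^(1/3)/(3*sqrt(69) + 25)^(1/3) + 4 + 2^(2/3)*(3*sqrt(69) + 25)^(1/3))/24)*cos(2^(1/3)*sqrt(3)*b*(-2^(1/3)*(3*sqrt(69) + 25)^(1/3) + 2/(3*sqrt(69) + 25)^(1/3))/24) + C4*exp(b*(-2 + 2*2^(1/3)/(3*sqrt(69) + 25)^(1/3) + 2^(2/3)*(3*sqrt(69) + 25)^(1/3))/12) + 6*b^3 + 144*b


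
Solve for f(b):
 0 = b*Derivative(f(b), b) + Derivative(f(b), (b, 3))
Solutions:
 f(b) = C1 + Integral(C2*airyai(-b) + C3*airybi(-b), b)


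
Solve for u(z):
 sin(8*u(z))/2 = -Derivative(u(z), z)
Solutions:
 u(z) = -acos((-C1 - exp(8*z))/(C1 - exp(8*z)))/8 + pi/4
 u(z) = acos((-C1 - exp(8*z))/(C1 - exp(8*z)))/8


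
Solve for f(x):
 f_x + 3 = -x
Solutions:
 f(x) = C1 - x^2/2 - 3*x


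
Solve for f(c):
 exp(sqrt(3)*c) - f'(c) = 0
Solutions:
 f(c) = C1 + sqrt(3)*exp(sqrt(3)*c)/3


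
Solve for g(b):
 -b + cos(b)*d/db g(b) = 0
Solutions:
 g(b) = C1 + Integral(b/cos(b), b)


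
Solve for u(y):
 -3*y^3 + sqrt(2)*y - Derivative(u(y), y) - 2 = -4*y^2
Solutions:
 u(y) = C1 - 3*y^4/4 + 4*y^3/3 + sqrt(2)*y^2/2 - 2*y


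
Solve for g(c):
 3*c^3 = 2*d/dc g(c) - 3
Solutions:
 g(c) = C1 + 3*c^4/8 + 3*c/2


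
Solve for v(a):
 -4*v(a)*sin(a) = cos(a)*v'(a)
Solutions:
 v(a) = C1*cos(a)^4


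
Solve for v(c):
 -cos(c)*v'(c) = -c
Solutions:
 v(c) = C1 + Integral(c/cos(c), c)


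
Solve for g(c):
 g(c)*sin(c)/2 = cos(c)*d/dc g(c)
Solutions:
 g(c) = C1/sqrt(cos(c))


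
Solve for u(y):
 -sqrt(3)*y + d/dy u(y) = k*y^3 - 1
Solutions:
 u(y) = C1 + k*y^4/4 + sqrt(3)*y^2/2 - y


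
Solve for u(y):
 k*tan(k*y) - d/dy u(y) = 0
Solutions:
 u(y) = C1 + k*Piecewise((-log(cos(k*y))/k, Ne(k, 0)), (0, True))


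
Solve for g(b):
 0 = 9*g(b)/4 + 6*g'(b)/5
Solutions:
 g(b) = C1*exp(-15*b/8)


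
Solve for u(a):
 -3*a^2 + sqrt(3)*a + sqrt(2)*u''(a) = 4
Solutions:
 u(a) = C1 + C2*a + sqrt(2)*a^4/8 - sqrt(6)*a^3/12 + sqrt(2)*a^2


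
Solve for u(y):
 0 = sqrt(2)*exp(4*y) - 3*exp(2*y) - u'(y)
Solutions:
 u(y) = C1 + sqrt(2)*exp(4*y)/4 - 3*exp(2*y)/2


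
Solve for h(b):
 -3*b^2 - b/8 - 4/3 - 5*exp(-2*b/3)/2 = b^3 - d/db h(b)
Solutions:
 h(b) = C1 + b^4/4 + b^3 + b^2/16 + 4*b/3 - 15*exp(-2*b/3)/4


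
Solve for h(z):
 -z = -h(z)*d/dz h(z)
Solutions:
 h(z) = -sqrt(C1 + z^2)
 h(z) = sqrt(C1 + z^2)


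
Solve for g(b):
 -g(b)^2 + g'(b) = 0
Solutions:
 g(b) = -1/(C1 + b)


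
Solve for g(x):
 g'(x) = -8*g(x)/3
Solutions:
 g(x) = C1*exp(-8*x/3)


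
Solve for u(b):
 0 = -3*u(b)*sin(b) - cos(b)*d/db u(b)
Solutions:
 u(b) = C1*cos(b)^3


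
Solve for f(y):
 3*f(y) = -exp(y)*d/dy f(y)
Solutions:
 f(y) = C1*exp(3*exp(-y))


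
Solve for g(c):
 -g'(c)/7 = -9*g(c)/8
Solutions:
 g(c) = C1*exp(63*c/8)


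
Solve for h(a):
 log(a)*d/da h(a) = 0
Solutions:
 h(a) = C1


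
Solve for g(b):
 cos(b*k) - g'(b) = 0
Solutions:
 g(b) = C1 + sin(b*k)/k


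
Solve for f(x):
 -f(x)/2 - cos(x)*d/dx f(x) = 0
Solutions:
 f(x) = C1*(sin(x) - 1)^(1/4)/(sin(x) + 1)^(1/4)


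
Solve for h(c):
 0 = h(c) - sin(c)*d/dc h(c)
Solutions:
 h(c) = C1*sqrt(cos(c) - 1)/sqrt(cos(c) + 1)


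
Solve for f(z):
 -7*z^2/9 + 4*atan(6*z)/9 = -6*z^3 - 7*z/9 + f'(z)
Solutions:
 f(z) = C1 + 3*z^4/2 - 7*z^3/27 + 7*z^2/18 + 4*z*atan(6*z)/9 - log(36*z^2 + 1)/27


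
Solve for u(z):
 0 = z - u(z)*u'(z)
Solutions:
 u(z) = -sqrt(C1 + z^2)
 u(z) = sqrt(C1 + z^2)


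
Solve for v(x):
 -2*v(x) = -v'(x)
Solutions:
 v(x) = C1*exp(2*x)


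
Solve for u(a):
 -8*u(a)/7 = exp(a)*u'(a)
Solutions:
 u(a) = C1*exp(8*exp(-a)/7)


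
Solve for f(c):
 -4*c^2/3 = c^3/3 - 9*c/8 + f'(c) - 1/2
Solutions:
 f(c) = C1 - c^4/12 - 4*c^3/9 + 9*c^2/16 + c/2


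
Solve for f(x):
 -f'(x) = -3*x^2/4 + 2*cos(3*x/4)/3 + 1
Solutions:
 f(x) = C1 + x^3/4 - x - 8*sin(3*x/4)/9


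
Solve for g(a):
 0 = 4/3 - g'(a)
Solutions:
 g(a) = C1 + 4*a/3


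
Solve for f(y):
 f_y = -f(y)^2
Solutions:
 f(y) = 1/(C1 + y)


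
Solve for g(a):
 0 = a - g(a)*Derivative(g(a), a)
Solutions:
 g(a) = -sqrt(C1 + a^2)
 g(a) = sqrt(C1 + a^2)


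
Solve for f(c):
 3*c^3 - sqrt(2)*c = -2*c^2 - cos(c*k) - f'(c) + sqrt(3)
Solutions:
 f(c) = C1 - 3*c^4/4 - 2*c^3/3 + sqrt(2)*c^2/2 + sqrt(3)*c - sin(c*k)/k


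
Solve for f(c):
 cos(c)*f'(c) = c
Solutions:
 f(c) = C1 + Integral(c/cos(c), c)


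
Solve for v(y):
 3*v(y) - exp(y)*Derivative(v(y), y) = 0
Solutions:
 v(y) = C1*exp(-3*exp(-y))


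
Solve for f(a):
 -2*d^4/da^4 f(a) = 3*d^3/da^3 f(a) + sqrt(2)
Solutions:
 f(a) = C1 + C2*a + C3*a^2 + C4*exp(-3*a/2) - sqrt(2)*a^3/18


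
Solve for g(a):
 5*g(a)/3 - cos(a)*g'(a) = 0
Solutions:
 g(a) = C1*(sin(a) + 1)^(5/6)/(sin(a) - 1)^(5/6)


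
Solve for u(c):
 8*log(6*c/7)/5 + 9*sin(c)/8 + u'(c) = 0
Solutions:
 u(c) = C1 - 8*c*log(c)/5 - 8*c*log(6)/5 + 8*c/5 + 8*c*log(7)/5 + 9*cos(c)/8


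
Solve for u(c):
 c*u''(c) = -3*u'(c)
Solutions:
 u(c) = C1 + C2/c^2


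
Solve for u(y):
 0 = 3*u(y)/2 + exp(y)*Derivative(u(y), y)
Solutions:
 u(y) = C1*exp(3*exp(-y)/2)


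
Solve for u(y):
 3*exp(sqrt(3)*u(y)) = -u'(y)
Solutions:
 u(y) = sqrt(3)*(2*log(1/(C1 + 3*y)) - log(3))/6


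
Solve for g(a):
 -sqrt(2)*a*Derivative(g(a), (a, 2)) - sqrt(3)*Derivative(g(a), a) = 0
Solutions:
 g(a) = C1 + C2*a^(1 - sqrt(6)/2)


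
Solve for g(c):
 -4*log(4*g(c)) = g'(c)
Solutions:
 Integral(1/(log(_y) + 2*log(2)), (_y, g(c)))/4 = C1 - c


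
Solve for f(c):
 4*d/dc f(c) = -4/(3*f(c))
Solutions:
 f(c) = -sqrt(C1 - 6*c)/3
 f(c) = sqrt(C1 - 6*c)/3


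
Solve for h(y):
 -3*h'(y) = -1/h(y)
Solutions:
 h(y) = -sqrt(C1 + 6*y)/3
 h(y) = sqrt(C1 + 6*y)/3


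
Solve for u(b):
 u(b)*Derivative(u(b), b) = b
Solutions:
 u(b) = -sqrt(C1 + b^2)
 u(b) = sqrt(C1 + b^2)


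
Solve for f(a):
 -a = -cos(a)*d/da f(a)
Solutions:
 f(a) = C1 + Integral(a/cos(a), a)


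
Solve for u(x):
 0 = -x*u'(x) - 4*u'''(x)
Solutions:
 u(x) = C1 + Integral(C2*airyai(-2^(1/3)*x/2) + C3*airybi(-2^(1/3)*x/2), x)


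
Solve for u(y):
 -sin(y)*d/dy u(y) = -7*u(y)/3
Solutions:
 u(y) = C1*(cos(y) - 1)^(7/6)/(cos(y) + 1)^(7/6)


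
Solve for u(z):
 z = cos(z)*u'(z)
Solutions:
 u(z) = C1 + Integral(z/cos(z), z)


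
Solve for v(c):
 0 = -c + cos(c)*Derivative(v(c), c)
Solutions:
 v(c) = C1 + Integral(c/cos(c), c)


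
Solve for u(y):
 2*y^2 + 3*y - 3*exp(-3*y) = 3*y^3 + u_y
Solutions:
 u(y) = C1 - 3*y^4/4 + 2*y^3/3 + 3*y^2/2 + exp(-3*y)


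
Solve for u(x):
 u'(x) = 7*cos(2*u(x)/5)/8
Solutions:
 -7*x/8 - 5*log(sin(2*u(x)/5) - 1)/4 + 5*log(sin(2*u(x)/5) + 1)/4 = C1


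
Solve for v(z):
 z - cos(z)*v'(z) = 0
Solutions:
 v(z) = C1 + Integral(z/cos(z), z)


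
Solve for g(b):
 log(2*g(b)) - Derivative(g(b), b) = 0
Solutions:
 -Integral(1/(log(_y) + log(2)), (_y, g(b))) = C1 - b


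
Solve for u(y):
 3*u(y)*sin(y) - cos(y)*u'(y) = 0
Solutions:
 u(y) = C1/cos(y)^3


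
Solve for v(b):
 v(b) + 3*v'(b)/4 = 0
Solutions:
 v(b) = C1*exp(-4*b/3)


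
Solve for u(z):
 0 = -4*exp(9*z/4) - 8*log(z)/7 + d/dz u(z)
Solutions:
 u(z) = C1 + 8*z*log(z)/7 - 8*z/7 + 16*exp(9*z/4)/9


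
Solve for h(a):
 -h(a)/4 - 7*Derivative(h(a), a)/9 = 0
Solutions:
 h(a) = C1*exp(-9*a/28)


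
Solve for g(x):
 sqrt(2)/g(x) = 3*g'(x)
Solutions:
 g(x) = -sqrt(C1 + 6*sqrt(2)*x)/3
 g(x) = sqrt(C1 + 6*sqrt(2)*x)/3


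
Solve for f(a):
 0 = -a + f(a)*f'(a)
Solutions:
 f(a) = -sqrt(C1 + a^2)
 f(a) = sqrt(C1 + a^2)


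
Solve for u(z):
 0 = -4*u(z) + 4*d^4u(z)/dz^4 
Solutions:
 u(z) = C1*exp(-z) + C2*exp(z) + C3*sin(z) + C4*cos(z)


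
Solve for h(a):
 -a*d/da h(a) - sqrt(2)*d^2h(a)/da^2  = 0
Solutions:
 h(a) = C1 + C2*erf(2^(1/4)*a/2)


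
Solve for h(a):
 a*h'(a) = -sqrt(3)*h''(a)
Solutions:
 h(a) = C1 + C2*erf(sqrt(2)*3^(3/4)*a/6)


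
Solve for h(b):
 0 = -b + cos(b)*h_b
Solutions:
 h(b) = C1 + Integral(b/cos(b), b)


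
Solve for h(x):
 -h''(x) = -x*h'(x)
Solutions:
 h(x) = C1 + C2*erfi(sqrt(2)*x/2)


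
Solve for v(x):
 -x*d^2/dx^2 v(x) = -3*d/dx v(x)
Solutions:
 v(x) = C1 + C2*x^4


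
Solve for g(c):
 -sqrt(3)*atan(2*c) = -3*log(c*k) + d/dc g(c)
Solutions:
 g(c) = C1 + 3*c*log(c*k) - 3*c - sqrt(3)*(c*atan(2*c) - log(4*c^2 + 1)/4)


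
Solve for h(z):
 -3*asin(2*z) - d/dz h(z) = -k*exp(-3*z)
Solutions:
 h(z) = C1 - k*exp(-3*z)/3 - 3*z*asin(2*z) - 3*sqrt(1 - 4*z^2)/2


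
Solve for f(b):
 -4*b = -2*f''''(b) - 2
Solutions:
 f(b) = C1 + C2*b + C3*b^2 + C4*b^3 + b^5/60 - b^4/24


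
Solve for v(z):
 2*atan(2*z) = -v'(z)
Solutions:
 v(z) = C1 - 2*z*atan(2*z) + log(4*z^2 + 1)/2


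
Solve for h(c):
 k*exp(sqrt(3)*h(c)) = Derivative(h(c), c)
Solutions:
 h(c) = sqrt(3)*(2*log(-1/(C1 + c*k)) - log(3))/6


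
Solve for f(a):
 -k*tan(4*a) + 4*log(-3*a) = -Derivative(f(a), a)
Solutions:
 f(a) = C1 - 4*a*log(-a) - 4*a*log(3) + 4*a - k*log(cos(4*a))/4


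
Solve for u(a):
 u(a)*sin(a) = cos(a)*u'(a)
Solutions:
 u(a) = C1/cos(a)


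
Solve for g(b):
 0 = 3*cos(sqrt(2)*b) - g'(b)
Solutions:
 g(b) = C1 + 3*sqrt(2)*sin(sqrt(2)*b)/2


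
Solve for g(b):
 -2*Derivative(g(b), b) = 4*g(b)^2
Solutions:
 g(b) = 1/(C1 + 2*b)


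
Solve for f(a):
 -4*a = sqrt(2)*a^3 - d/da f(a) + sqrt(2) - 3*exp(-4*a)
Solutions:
 f(a) = C1 + sqrt(2)*a^4/4 + 2*a^2 + sqrt(2)*a + 3*exp(-4*a)/4


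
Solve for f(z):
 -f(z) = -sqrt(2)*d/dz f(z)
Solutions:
 f(z) = C1*exp(sqrt(2)*z/2)


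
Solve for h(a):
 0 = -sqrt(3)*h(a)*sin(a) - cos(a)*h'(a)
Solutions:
 h(a) = C1*cos(a)^(sqrt(3))


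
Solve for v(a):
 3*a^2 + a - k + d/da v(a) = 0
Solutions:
 v(a) = C1 - a^3 - a^2/2 + a*k


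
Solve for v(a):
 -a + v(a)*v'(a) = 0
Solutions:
 v(a) = -sqrt(C1 + a^2)
 v(a) = sqrt(C1 + a^2)


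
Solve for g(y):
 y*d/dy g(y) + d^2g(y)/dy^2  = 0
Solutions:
 g(y) = C1 + C2*erf(sqrt(2)*y/2)


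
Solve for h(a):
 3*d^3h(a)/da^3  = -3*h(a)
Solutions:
 h(a) = C3*exp(-a) + (C1*sin(sqrt(3)*a/2) + C2*cos(sqrt(3)*a/2))*exp(a/2)


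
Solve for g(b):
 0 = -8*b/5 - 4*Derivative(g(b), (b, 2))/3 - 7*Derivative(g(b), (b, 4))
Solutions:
 g(b) = C1 + C2*b + C3*sin(2*sqrt(21)*b/21) + C4*cos(2*sqrt(21)*b/21) - b^3/5


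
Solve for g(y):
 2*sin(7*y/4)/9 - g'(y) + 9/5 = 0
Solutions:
 g(y) = C1 + 9*y/5 - 8*cos(7*y/4)/63


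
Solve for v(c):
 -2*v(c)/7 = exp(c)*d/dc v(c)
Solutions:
 v(c) = C1*exp(2*exp(-c)/7)


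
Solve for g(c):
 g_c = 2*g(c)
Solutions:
 g(c) = C1*exp(2*c)


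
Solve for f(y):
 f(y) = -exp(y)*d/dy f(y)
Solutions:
 f(y) = C1*exp(exp(-y))


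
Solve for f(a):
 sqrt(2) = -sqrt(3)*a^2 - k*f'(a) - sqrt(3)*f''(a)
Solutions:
 f(a) = C1 + C2*exp(-sqrt(3)*a*k/3) - sqrt(3)*a^3/(3*k) + 3*a^2/k^2 - sqrt(2)*a/k - 6*sqrt(3)*a/k^3


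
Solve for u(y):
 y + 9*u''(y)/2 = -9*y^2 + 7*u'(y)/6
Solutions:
 u(y) = C1 + C2*exp(7*y/27) + 18*y^3/7 + 1479*y^2/49 + 79866*y/343


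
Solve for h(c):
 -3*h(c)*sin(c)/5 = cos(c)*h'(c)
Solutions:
 h(c) = C1*cos(c)^(3/5)


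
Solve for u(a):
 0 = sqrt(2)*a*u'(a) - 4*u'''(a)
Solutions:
 u(a) = C1 + Integral(C2*airyai(sqrt(2)*a/2) + C3*airybi(sqrt(2)*a/2), a)


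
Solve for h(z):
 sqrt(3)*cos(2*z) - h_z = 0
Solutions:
 h(z) = C1 + sqrt(3)*sin(2*z)/2


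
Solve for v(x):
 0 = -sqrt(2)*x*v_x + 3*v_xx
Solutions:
 v(x) = C1 + C2*erfi(2^(3/4)*sqrt(3)*x/6)


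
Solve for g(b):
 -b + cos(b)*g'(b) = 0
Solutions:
 g(b) = C1 + Integral(b/cos(b), b)


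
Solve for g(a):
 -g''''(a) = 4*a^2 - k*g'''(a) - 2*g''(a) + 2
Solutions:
 g(a) = C1 + C2*a + C3*exp(a*(k - sqrt(k^2 + 8))/2) + C4*exp(a*(k + sqrt(k^2 + 8))/2) + a^4/6 - a^3*k/3 + a^2*(k^2 + 3)/2


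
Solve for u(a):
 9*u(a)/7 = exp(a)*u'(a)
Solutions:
 u(a) = C1*exp(-9*exp(-a)/7)


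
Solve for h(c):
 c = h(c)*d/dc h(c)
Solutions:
 h(c) = -sqrt(C1 + c^2)
 h(c) = sqrt(C1 + c^2)


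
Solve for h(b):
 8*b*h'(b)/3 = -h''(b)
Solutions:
 h(b) = C1 + C2*erf(2*sqrt(3)*b/3)


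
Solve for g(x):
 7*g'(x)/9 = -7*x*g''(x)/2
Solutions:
 g(x) = C1 + C2*x^(7/9)


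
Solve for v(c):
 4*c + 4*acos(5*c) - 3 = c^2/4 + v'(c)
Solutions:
 v(c) = C1 - c^3/12 + 2*c^2 + 4*c*acos(5*c) - 3*c - 4*sqrt(1 - 25*c^2)/5


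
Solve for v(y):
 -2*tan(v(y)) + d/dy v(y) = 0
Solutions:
 v(y) = pi - asin(C1*exp(2*y))
 v(y) = asin(C1*exp(2*y))


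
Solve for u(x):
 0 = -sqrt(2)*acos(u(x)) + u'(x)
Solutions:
 Integral(1/acos(_y), (_y, u(x))) = C1 + sqrt(2)*x


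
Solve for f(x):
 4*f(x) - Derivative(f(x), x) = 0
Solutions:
 f(x) = C1*exp(4*x)


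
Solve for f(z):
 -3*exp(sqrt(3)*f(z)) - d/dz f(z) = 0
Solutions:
 f(z) = sqrt(3)*(2*log(1/(C1 + 3*z)) - log(3))/6


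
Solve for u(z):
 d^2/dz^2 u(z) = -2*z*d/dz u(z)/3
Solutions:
 u(z) = C1 + C2*erf(sqrt(3)*z/3)


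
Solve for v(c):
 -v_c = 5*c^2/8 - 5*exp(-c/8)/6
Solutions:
 v(c) = C1 - 5*c^3/24 - 20*exp(-c/8)/3


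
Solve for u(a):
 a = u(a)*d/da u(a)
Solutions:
 u(a) = -sqrt(C1 + a^2)
 u(a) = sqrt(C1 + a^2)


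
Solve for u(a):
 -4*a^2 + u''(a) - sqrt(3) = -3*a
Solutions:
 u(a) = C1 + C2*a + a^4/3 - a^3/2 + sqrt(3)*a^2/2


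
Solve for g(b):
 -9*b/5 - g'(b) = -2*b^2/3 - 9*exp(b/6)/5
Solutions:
 g(b) = C1 + 2*b^3/9 - 9*b^2/10 + 54*exp(b/6)/5


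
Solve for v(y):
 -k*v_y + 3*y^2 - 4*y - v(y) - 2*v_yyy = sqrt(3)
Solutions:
 v(y) = C1*exp(y*(2*k/((-6^(1/3) + 2^(1/3)*3^(5/6)*I)*(sqrt(3)*sqrt(2*k^3 + 27) + 9)^(1/3)) + 6^(1/3)*(sqrt(3)*sqrt(2*k^3 + 27) + 9)^(1/3)/12 - 2^(1/3)*3^(5/6)*I*(sqrt(3)*sqrt(2*k^3 + 27) + 9)^(1/3)/12)) + C2*exp(y*(-2*k/((6^(1/3) + 2^(1/3)*3^(5/6)*I)*(sqrt(3)*sqrt(2*k^3 + 27) + 9)^(1/3)) + 6^(1/3)*(sqrt(3)*sqrt(2*k^3 + 27) + 9)^(1/3)/12 + 2^(1/3)*3^(5/6)*I*(sqrt(3)*sqrt(2*k^3 + 27) + 9)^(1/3)/12)) + C3*exp(6^(1/3)*y*(6^(1/3)*k/(sqrt(3)*sqrt(2*k^3 + 27) + 9)^(1/3) - (sqrt(3)*sqrt(2*k^3 + 27) + 9)^(1/3))/6) + 6*k^2 - 6*k*y + 4*k + 3*y^2 - 4*y - sqrt(3)


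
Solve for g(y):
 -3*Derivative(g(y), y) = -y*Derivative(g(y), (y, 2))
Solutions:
 g(y) = C1 + C2*y^4


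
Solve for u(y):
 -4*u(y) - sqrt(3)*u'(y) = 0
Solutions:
 u(y) = C1*exp(-4*sqrt(3)*y/3)


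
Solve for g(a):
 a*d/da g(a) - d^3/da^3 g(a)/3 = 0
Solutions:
 g(a) = C1 + Integral(C2*airyai(3^(1/3)*a) + C3*airybi(3^(1/3)*a), a)


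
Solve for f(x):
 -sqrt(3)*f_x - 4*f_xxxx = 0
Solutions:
 f(x) = C1 + C4*exp(-2^(1/3)*3^(1/6)*x/2) + (C2*sin(2^(1/3)*3^(2/3)*x/4) + C3*cos(2^(1/3)*3^(2/3)*x/4))*exp(2^(1/3)*3^(1/6)*x/4)


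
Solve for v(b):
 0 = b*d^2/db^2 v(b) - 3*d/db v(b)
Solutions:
 v(b) = C1 + C2*b^4


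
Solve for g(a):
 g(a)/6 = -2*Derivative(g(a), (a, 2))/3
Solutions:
 g(a) = C1*sin(a/2) + C2*cos(a/2)


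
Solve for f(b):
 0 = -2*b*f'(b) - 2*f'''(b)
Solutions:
 f(b) = C1 + Integral(C2*airyai(-b) + C3*airybi(-b), b)


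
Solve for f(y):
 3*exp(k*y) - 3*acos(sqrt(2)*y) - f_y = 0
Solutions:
 f(y) = C1 - 3*y*acos(sqrt(2)*y) + 3*sqrt(2)*sqrt(1 - 2*y^2)/2 + 3*Piecewise((exp(k*y)/k, Ne(k, 0)), (y, True))


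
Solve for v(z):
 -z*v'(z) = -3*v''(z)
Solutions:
 v(z) = C1 + C2*erfi(sqrt(6)*z/6)


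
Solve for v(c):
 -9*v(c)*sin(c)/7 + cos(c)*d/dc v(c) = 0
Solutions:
 v(c) = C1/cos(c)^(9/7)


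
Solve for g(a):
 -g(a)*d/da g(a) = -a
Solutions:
 g(a) = -sqrt(C1 + a^2)
 g(a) = sqrt(C1 + a^2)


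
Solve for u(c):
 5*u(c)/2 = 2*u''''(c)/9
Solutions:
 u(c) = C1*exp(-5^(1/4)*sqrt(6)*c/2) + C2*exp(5^(1/4)*sqrt(6)*c/2) + C3*sin(5^(1/4)*sqrt(6)*c/2) + C4*cos(5^(1/4)*sqrt(6)*c/2)


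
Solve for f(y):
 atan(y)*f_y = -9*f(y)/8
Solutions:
 f(y) = C1*exp(-9*Integral(1/atan(y), y)/8)


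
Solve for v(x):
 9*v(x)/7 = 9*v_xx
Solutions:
 v(x) = C1*exp(-sqrt(7)*x/7) + C2*exp(sqrt(7)*x/7)


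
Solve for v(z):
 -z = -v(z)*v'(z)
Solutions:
 v(z) = -sqrt(C1 + z^2)
 v(z) = sqrt(C1 + z^2)


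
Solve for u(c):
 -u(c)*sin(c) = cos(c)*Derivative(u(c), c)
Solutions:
 u(c) = C1*cos(c)


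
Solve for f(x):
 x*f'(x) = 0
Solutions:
 f(x) = C1


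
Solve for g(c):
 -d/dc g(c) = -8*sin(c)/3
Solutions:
 g(c) = C1 - 8*cos(c)/3


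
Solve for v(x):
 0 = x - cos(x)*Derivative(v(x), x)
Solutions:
 v(x) = C1 + Integral(x/cos(x), x)


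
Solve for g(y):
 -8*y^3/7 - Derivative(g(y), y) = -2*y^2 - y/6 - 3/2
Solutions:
 g(y) = C1 - 2*y^4/7 + 2*y^3/3 + y^2/12 + 3*y/2


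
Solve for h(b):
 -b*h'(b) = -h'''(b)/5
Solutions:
 h(b) = C1 + Integral(C2*airyai(5^(1/3)*b) + C3*airybi(5^(1/3)*b), b)


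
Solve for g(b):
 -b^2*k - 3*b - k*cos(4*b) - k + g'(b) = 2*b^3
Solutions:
 g(b) = C1 + b^4/2 + b^3*k/3 + 3*b^2/2 + b*k + k*sin(4*b)/4


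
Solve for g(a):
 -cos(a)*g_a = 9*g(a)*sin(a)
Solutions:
 g(a) = C1*cos(a)^9


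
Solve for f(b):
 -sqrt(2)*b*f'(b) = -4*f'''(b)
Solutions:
 f(b) = C1 + Integral(C2*airyai(sqrt(2)*b/2) + C3*airybi(sqrt(2)*b/2), b)


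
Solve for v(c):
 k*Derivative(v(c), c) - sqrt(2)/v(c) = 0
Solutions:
 v(c) = -sqrt(C1 + 2*sqrt(2)*c/k)
 v(c) = sqrt(C1 + 2*sqrt(2)*c/k)


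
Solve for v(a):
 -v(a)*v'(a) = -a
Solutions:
 v(a) = -sqrt(C1 + a^2)
 v(a) = sqrt(C1 + a^2)


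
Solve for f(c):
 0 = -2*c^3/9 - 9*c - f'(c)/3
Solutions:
 f(c) = C1 - c^4/6 - 27*c^2/2


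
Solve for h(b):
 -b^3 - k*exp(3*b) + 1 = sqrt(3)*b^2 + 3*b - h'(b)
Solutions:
 h(b) = C1 + b^4/4 + sqrt(3)*b^3/3 + 3*b^2/2 - b + k*exp(3*b)/3


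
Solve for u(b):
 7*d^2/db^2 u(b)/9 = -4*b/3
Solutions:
 u(b) = C1 + C2*b - 2*b^3/7


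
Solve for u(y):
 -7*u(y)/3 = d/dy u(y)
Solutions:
 u(y) = C1*exp(-7*y/3)


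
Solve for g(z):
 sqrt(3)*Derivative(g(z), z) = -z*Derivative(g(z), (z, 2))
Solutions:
 g(z) = C1 + C2*z^(1 - sqrt(3))


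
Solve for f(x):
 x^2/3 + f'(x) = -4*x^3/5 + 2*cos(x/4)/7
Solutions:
 f(x) = C1 - x^4/5 - x^3/9 + 8*sin(x/4)/7


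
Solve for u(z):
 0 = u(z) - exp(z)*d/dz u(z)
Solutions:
 u(z) = C1*exp(-exp(-z))


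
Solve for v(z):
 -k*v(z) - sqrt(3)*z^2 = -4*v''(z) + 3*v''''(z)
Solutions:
 v(z) = C1*exp(-sqrt(3)*z*sqrt(2 - sqrt(4 - 3*k))/3) + C2*exp(sqrt(3)*z*sqrt(2 - sqrt(4 - 3*k))/3) + C3*exp(-sqrt(3)*z*sqrt(sqrt(4 - 3*k) + 2)/3) + C4*exp(sqrt(3)*z*sqrt(sqrt(4 - 3*k) + 2)/3) - sqrt(3)*z^2/k - 8*sqrt(3)/k^2


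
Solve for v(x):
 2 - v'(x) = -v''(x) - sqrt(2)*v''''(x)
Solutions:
 v(x) = C1 + C2*exp(-x*(-2*2^(1/6)*3^(2/3)/(9*sqrt(2) + sqrt(6)*sqrt(2*sqrt(2) + 27))^(1/3) + 6^(1/3)*(9*sqrt(2) + sqrt(6)*sqrt(2*sqrt(2) + 27))^(1/3))/12)*sin(x*(6*6^(1/6)/(9*sqrt(2) + sqrt(6)*sqrt(2*sqrt(2) + 27))^(1/3) + 2^(1/3)*3^(5/6)*(9*sqrt(2) + sqrt(6)*sqrt(2*sqrt(2) + 27))^(1/3))/12) + C3*exp(-x*(-2*2^(1/6)*3^(2/3)/(9*sqrt(2) + sqrt(6)*sqrt(2*sqrt(2) + 27))^(1/3) + 6^(1/3)*(9*sqrt(2) + sqrt(6)*sqrt(2*sqrt(2) + 27))^(1/3))/12)*cos(x*(6*6^(1/6)/(9*sqrt(2) + sqrt(6)*sqrt(2*sqrt(2) + 27))^(1/3) + 2^(1/3)*3^(5/6)*(9*sqrt(2) + sqrt(6)*sqrt(2*sqrt(2) + 27))^(1/3))/12) + C4*exp(x*(-2*2^(1/6)*3^(2/3)/(9*sqrt(2) + sqrt(6)*sqrt(2*sqrt(2) + 27))^(1/3) + 6^(1/3)*(9*sqrt(2) + sqrt(6)*sqrt(2*sqrt(2) + 27))^(1/3))/6) + 2*x


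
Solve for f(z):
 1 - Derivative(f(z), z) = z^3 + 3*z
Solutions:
 f(z) = C1 - z^4/4 - 3*z^2/2 + z


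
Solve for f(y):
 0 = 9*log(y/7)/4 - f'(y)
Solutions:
 f(y) = C1 + 9*y*log(y)/4 - 9*y*log(7)/4 - 9*y/4


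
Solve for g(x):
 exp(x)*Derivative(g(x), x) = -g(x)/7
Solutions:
 g(x) = C1*exp(exp(-x)/7)


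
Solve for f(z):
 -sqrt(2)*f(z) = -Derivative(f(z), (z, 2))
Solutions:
 f(z) = C1*exp(-2^(1/4)*z) + C2*exp(2^(1/4)*z)


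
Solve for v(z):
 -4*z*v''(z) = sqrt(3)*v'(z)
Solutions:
 v(z) = C1 + C2*z^(1 - sqrt(3)/4)
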